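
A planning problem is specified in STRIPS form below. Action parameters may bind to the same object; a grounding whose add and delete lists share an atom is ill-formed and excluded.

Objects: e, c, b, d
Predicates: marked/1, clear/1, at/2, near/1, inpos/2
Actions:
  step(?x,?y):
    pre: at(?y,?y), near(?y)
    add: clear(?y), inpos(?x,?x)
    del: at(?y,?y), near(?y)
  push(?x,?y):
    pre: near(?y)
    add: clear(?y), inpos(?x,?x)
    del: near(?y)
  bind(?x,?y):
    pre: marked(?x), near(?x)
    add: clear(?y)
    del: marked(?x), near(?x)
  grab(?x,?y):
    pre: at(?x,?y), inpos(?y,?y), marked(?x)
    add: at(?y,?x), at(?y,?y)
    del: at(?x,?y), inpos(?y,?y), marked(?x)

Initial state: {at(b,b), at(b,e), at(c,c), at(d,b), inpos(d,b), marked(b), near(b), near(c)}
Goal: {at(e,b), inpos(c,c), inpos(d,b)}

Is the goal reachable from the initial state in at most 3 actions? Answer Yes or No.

1. step(e,c)  →  {at(b,b), at(b,e), at(d,b), clear(c), inpos(d,b), inpos(e,e), marked(b), near(b)}
2. step(c,b)  →  {at(b,e), at(d,b), clear(b), clear(c), inpos(c,c), inpos(d,b), inpos(e,e), marked(b)}
3. grab(b,e)  →  {at(d,b), at(e,b), at(e,e), clear(b), clear(c), inpos(c,c), inpos(d,b)}
optimal plan length = 3; 3 ≤ 3

Yes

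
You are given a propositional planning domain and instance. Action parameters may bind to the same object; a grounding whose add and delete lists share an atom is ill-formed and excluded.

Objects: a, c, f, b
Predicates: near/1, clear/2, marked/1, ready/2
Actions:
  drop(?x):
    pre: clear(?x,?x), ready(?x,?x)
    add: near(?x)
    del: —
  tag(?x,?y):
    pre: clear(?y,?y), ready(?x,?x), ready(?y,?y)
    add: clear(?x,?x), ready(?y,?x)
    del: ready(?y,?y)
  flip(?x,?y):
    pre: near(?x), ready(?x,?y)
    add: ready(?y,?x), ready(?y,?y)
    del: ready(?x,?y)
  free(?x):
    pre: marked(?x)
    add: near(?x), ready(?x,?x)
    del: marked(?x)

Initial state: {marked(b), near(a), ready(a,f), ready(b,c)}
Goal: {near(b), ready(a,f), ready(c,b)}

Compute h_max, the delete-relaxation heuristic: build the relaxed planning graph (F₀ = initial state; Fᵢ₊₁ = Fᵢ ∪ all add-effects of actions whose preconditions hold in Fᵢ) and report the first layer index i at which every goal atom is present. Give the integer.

2

F0 = init (4 atoms)
F1 = F0 ∪ {near(b), ready(b,b), ready(f,a), ready(f,f)}  (8 atoms)
F2 = F1 ∪ {ready(c,b), ready(c,c)}  (10 atoms)
goal ⊆ F2  ⇒  h_max = 2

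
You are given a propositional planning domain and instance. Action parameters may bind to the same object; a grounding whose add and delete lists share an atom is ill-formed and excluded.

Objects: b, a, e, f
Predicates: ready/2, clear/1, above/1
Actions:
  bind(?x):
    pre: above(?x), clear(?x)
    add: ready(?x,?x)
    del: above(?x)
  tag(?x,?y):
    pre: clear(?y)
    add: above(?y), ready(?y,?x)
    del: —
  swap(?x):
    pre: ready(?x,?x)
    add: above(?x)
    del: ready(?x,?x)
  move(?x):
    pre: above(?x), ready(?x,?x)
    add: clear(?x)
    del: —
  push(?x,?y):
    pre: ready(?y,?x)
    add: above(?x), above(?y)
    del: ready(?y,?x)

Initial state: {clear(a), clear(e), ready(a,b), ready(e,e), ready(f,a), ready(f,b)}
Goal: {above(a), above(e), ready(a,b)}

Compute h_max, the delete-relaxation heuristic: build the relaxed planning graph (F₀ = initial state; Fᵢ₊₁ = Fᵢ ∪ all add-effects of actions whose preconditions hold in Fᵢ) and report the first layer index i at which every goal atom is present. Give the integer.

1

F0 = init (6 atoms)
F1 = F0 ∪ {above(a), above(b), above(e), above(f), ready(a,a), ready(a,e), ready(a,f), ready(e,a), ready(e,b), ready(e,f)}  (16 atoms)
goal ⊆ F1  ⇒  h_max = 1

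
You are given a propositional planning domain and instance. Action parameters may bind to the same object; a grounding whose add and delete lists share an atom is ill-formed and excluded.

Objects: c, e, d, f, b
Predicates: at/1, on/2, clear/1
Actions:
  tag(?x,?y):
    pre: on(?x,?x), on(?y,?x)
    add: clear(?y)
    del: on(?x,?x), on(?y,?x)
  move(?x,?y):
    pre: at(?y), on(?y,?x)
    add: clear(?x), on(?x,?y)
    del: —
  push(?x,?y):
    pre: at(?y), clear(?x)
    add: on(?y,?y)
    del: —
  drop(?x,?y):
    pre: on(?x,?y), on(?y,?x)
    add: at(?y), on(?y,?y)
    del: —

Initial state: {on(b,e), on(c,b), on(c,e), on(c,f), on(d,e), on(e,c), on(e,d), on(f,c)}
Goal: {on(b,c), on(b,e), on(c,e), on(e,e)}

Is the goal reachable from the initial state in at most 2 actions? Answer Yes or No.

No

1. drop(c,e)  →  {at(e), on(b,e), on(c,b), on(c,e), on(c,f), on(d,e), on(e,c), on(e,d), on(e,e), on(f,c)}
2. drop(e,c)  →  {at(c), at(e), on(b,e), on(c,b), on(c,c), on(c,e), on(c,f), on(d,e), on(e,c), on(e,d), on(e,e), on(f,c)}
3. move(b,c)  →  {at(c), at(e), clear(b), on(b,c), on(b,e), on(c,b), on(c,c), on(c,e), on(c,f), on(d,e), on(e,c), on(e,d), on(e,e), on(f,c)}
optimal plan length = 3; 3 > 2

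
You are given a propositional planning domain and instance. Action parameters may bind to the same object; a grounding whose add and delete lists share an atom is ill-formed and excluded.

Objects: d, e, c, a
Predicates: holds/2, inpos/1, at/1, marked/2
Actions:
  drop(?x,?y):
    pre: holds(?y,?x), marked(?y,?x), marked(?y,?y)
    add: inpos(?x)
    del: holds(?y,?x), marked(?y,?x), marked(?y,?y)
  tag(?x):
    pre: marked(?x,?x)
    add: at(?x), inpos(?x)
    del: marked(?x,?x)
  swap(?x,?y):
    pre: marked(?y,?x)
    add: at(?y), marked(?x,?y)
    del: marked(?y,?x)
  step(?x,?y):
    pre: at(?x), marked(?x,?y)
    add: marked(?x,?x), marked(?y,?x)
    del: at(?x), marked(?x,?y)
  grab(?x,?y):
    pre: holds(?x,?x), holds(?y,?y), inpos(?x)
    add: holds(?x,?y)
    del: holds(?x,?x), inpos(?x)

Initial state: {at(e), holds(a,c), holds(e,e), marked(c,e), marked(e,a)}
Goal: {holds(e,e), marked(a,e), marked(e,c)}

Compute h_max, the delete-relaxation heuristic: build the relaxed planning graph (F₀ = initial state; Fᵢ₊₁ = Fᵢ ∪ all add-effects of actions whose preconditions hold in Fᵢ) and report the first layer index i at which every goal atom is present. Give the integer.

1

F0 = init (5 atoms)
F1 = F0 ∪ {at(c), marked(a,e), marked(e,c), marked(e,e)}  (9 atoms)
goal ⊆ F1  ⇒  h_max = 1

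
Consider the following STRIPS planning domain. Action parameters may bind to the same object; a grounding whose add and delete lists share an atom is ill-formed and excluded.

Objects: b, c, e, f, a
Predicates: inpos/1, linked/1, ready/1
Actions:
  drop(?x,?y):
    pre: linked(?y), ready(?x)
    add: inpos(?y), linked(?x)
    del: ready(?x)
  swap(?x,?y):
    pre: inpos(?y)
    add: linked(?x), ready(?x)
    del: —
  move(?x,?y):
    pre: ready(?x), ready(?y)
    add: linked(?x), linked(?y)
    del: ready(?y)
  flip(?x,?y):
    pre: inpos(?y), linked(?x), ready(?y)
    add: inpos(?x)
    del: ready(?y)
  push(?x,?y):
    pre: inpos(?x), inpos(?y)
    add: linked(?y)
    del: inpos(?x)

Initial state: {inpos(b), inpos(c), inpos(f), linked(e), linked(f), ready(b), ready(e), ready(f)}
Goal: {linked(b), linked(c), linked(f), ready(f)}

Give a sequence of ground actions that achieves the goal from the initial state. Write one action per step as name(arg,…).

1. drop(b,e)  →  {inpos(b), inpos(c), inpos(e), inpos(f), linked(b), linked(e), linked(f), ready(e), ready(f)}
2. swap(c,b)  →  {inpos(b), inpos(c), inpos(e), inpos(f), linked(b), linked(c), linked(e), linked(f), ready(c), ready(e), ready(f)}

drop(b,e); swap(c,b)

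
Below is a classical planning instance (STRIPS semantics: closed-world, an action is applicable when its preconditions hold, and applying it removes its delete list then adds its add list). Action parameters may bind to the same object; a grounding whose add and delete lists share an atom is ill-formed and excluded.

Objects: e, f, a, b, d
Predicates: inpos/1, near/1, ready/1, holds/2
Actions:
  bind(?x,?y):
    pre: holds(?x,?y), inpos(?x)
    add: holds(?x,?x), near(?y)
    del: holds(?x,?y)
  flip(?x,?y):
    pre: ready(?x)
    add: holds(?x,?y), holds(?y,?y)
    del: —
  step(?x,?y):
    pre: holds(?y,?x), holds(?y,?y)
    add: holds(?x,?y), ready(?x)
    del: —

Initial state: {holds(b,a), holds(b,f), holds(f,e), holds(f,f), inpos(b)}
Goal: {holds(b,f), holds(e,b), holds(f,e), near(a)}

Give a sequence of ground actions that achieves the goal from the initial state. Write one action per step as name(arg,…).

1. bind(b,a)  →  {holds(b,b), holds(b,f), holds(f,e), holds(f,f), inpos(b), near(a)}
2. step(e,f)  →  {holds(b,b), holds(b,f), holds(e,f), holds(f,e), holds(f,f), inpos(b), near(a), ready(e)}
3. flip(e,b)  →  {holds(b,b), holds(b,f), holds(e,b), holds(e,f), holds(f,e), holds(f,f), inpos(b), near(a), ready(e)}

bind(b,a); step(e,f); flip(e,b)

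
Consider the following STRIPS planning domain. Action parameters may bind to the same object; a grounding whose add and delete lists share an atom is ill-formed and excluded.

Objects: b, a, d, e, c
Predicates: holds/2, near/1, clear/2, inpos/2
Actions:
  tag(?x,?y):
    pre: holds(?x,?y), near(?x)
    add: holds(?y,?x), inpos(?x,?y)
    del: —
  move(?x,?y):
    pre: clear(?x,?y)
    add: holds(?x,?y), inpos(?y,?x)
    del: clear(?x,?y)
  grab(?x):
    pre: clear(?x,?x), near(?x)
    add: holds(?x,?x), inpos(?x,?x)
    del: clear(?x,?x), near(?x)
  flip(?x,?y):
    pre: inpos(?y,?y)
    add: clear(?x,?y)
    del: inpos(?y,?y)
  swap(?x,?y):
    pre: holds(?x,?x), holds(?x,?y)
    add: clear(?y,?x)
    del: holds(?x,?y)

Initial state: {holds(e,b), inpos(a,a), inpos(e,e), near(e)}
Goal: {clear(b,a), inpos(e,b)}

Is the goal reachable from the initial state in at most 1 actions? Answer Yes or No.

1. tag(e,b)  →  {holds(b,e), holds(e,b), inpos(a,a), inpos(e,b), inpos(e,e), near(e)}
2. flip(b,a)  →  {clear(b,a), holds(b,e), holds(e,b), inpos(e,b), inpos(e,e), near(e)}
optimal plan length = 2; 2 > 1

No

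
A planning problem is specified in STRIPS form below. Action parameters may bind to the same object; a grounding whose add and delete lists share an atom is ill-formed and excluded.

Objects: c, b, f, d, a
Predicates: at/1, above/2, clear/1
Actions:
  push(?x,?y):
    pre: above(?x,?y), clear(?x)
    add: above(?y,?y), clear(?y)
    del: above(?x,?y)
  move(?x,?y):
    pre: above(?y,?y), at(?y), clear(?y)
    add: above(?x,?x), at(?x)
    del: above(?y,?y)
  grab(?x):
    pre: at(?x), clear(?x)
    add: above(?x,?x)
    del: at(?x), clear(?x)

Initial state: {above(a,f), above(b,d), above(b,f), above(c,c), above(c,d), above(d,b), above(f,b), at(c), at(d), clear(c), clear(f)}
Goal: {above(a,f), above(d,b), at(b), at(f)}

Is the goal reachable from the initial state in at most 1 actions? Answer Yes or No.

1. move(f,c)  →  {above(a,f), above(b,d), above(b,f), above(c,d), above(d,b), above(f,b), above(f,f), at(c), at(d), at(f), clear(c), clear(f)}
2. move(b,f)  →  {above(a,f), above(b,b), above(b,d), above(b,f), above(c,d), above(d,b), above(f,b), at(b), at(c), at(d), at(f), clear(c), clear(f)}
optimal plan length = 2; 2 > 1

No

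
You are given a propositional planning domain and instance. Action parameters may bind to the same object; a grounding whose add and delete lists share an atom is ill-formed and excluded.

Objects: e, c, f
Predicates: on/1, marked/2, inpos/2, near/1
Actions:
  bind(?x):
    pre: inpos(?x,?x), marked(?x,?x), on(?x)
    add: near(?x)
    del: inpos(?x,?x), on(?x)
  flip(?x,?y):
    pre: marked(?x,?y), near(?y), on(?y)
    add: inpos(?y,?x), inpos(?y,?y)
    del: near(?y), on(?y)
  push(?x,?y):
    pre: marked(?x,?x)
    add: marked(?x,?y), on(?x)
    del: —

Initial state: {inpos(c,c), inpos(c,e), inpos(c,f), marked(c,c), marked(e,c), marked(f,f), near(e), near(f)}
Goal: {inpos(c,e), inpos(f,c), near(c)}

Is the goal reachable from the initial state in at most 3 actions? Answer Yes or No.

No

1. push(c,f)  →  {inpos(c,c), inpos(c,e), inpos(c,f), marked(c,c), marked(c,f), marked(e,c), marked(f,f), near(e), near(f), on(c)}
2. bind(c)  →  {inpos(c,e), inpos(c,f), marked(c,c), marked(c,f), marked(e,c), marked(f,f), near(c), near(e), near(f)}
3. push(f,e)  →  {inpos(c,e), inpos(c,f), marked(c,c), marked(c,f), marked(e,c), marked(f,e), marked(f,f), near(c), near(e), near(f), on(f)}
4. flip(c,f)  →  {inpos(c,e), inpos(c,f), inpos(f,c), inpos(f,f), marked(c,c), marked(c,f), marked(e,c), marked(f,e), marked(f,f), near(c), near(e)}
optimal plan length = 4; 4 > 3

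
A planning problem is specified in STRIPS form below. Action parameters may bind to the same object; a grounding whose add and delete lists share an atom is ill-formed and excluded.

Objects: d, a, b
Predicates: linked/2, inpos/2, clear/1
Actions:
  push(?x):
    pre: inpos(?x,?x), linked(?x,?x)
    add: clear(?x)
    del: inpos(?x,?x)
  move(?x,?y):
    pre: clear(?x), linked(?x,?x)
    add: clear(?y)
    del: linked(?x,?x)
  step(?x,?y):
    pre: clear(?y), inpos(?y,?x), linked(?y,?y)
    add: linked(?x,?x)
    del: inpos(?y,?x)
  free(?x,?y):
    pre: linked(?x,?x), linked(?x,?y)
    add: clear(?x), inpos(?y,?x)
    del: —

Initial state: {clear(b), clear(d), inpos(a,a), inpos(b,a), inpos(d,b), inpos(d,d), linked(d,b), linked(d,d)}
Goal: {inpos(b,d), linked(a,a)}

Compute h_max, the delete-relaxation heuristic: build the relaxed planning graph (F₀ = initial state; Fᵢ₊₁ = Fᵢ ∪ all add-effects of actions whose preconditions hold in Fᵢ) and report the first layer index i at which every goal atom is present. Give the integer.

F0 = init (8 atoms)
F1 = F0 ∪ {clear(a), inpos(b,d), linked(b,b)}  (11 atoms)
F2 = F1 ∪ {inpos(b,b), linked(a,a)}  (13 atoms)
goal ⊆ F2  ⇒  h_max = 2

2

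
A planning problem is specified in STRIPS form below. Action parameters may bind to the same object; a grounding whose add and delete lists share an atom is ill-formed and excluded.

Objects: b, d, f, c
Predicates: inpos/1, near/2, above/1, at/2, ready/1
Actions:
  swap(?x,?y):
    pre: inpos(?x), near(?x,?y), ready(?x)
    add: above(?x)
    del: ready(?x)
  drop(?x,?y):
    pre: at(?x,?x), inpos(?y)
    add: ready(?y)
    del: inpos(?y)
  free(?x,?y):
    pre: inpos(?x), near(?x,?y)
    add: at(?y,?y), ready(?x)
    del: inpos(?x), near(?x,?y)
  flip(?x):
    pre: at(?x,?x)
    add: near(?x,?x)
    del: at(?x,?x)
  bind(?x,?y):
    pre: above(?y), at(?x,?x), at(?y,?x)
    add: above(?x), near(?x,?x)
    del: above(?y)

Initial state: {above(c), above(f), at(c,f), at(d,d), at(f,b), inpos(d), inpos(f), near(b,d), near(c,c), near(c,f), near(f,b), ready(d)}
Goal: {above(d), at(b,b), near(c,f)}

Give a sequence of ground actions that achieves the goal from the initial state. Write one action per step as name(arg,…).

free(f,b); flip(d); swap(d,d)

1. free(f,b)  →  {above(c), above(f), at(b,b), at(c,f), at(d,d), at(f,b), inpos(d), near(b,d), near(c,c), near(c,f), ready(d), ready(f)}
2. flip(d)  →  {above(c), above(f), at(b,b), at(c,f), at(f,b), inpos(d), near(b,d), near(c,c), near(c,f), near(d,d), ready(d), ready(f)}
3. swap(d,d)  →  {above(c), above(d), above(f), at(b,b), at(c,f), at(f,b), inpos(d), near(b,d), near(c,c), near(c,f), near(d,d), ready(f)}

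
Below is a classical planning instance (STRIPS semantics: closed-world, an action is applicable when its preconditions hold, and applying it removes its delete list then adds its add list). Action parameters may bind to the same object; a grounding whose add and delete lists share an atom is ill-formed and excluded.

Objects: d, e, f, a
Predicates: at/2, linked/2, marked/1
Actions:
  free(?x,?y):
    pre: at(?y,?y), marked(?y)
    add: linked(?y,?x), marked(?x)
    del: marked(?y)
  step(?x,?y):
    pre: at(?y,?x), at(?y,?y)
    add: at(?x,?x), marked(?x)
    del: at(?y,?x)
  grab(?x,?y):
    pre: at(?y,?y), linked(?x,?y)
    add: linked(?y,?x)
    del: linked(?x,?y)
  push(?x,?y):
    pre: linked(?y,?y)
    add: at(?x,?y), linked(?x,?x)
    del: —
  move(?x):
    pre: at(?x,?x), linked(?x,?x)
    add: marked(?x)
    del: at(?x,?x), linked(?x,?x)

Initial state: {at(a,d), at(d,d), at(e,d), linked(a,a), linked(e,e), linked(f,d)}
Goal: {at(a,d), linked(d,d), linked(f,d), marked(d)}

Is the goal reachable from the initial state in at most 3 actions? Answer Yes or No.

Yes

1. push(d,e)  →  {at(a,d), at(d,d), at(d,e), at(e,d), linked(a,a), linked(d,d), linked(e,e), linked(f,d)}
2. step(e,d)  →  {at(a,d), at(d,d), at(e,d), at(e,e), linked(a,a), linked(d,d), linked(e,e), linked(f,d), marked(e)}
3. free(d,e)  →  {at(a,d), at(d,d), at(e,d), at(e,e), linked(a,a), linked(d,d), linked(e,d), linked(e,e), linked(f,d), marked(d)}
optimal plan length = 3; 3 ≤ 3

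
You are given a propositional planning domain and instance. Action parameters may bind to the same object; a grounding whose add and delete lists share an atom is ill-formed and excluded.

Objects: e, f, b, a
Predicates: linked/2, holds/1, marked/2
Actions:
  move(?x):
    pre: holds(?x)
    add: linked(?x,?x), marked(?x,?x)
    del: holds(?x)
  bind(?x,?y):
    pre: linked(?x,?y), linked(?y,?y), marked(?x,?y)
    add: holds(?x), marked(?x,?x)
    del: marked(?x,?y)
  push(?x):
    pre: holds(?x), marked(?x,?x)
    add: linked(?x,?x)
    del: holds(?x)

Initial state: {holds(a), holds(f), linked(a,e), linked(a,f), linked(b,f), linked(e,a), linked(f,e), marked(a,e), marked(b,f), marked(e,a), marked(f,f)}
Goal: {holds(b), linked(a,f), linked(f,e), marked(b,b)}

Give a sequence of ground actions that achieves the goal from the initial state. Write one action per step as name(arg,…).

move(f); bind(b,f)

1. move(f)  →  {holds(a), linked(a,e), linked(a,f), linked(b,f), linked(e,a), linked(f,e), linked(f,f), marked(a,e), marked(b,f), marked(e,a), marked(f,f)}
2. bind(b,f)  →  {holds(a), holds(b), linked(a,e), linked(a,f), linked(b,f), linked(e,a), linked(f,e), linked(f,f), marked(a,e), marked(b,b), marked(e,a), marked(f,f)}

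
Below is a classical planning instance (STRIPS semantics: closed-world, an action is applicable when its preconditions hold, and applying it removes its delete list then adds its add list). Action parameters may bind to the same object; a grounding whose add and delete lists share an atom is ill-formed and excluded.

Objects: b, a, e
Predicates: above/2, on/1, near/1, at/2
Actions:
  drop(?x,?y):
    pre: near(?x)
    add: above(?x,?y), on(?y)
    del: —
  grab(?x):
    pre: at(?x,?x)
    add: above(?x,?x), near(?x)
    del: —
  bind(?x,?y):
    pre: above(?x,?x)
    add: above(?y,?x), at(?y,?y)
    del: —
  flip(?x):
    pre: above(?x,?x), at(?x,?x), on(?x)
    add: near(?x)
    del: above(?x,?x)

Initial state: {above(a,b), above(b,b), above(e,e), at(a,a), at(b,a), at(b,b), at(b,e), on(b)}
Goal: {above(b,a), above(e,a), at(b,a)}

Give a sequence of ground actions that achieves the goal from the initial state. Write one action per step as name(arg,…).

grab(a); bind(a,b); bind(a,e)

1. grab(a)  →  {above(a,a), above(a,b), above(b,b), above(e,e), at(a,a), at(b,a), at(b,b), at(b,e), near(a), on(b)}
2. bind(a,b)  →  {above(a,a), above(a,b), above(b,a), above(b,b), above(e,e), at(a,a), at(b,a), at(b,b), at(b,e), near(a), on(b)}
3. bind(a,e)  →  {above(a,a), above(a,b), above(b,a), above(b,b), above(e,a), above(e,e), at(a,a), at(b,a), at(b,b), at(b,e), at(e,e), near(a), on(b)}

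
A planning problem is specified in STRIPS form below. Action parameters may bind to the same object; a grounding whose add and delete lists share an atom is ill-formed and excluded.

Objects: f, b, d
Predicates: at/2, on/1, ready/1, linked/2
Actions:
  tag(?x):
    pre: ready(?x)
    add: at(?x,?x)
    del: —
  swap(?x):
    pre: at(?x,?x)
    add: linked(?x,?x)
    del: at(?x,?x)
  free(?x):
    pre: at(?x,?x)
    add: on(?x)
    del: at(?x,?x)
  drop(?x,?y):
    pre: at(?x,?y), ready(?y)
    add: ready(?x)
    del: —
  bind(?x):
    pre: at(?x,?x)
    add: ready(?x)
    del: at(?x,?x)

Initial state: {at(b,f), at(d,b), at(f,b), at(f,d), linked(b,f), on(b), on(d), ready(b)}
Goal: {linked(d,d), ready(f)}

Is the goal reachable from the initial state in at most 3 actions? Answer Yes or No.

No

1. drop(f,b)  →  {at(b,f), at(d,b), at(f,b), at(f,d), linked(b,f), on(b), on(d), ready(b), ready(f)}
2. drop(d,b)  →  {at(b,f), at(d,b), at(f,b), at(f,d), linked(b,f), on(b), on(d), ready(b), ready(d), ready(f)}
3. tag(d)  →  {at(b,f), at(d,b), at(d,d), at(f,b), at(f,d), linked(b,f), on(b), on(d), ready(b), ready(d), ready(f)}
4. swap(d)  →  {at(b,f), at(d,b), at(f,b), at(f,d), linked(b,f), linked(d,d), on(b), on(d), ready(b), ready(d), ready(f)}
optimal plan length = 4; 4 > 3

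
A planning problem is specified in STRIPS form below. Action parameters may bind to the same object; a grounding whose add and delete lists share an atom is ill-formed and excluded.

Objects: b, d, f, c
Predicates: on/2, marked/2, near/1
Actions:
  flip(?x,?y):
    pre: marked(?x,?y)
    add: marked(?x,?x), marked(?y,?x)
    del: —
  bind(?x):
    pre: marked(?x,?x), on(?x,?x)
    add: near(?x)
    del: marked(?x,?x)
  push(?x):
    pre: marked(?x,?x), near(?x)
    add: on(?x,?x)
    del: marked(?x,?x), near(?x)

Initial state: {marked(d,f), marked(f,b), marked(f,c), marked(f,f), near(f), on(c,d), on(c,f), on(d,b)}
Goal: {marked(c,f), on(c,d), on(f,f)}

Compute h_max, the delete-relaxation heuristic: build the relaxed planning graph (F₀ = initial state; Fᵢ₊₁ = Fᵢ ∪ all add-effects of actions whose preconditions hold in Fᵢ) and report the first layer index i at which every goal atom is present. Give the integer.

F0 = init (8 atoms)
F1 = F0 ∪ {marked(b,f), marked(c,f), marked(d,d), marked(f,d), on(f,f)}  (13 atoms)
goal ⊆ F1  ⇒  h_max = 1

1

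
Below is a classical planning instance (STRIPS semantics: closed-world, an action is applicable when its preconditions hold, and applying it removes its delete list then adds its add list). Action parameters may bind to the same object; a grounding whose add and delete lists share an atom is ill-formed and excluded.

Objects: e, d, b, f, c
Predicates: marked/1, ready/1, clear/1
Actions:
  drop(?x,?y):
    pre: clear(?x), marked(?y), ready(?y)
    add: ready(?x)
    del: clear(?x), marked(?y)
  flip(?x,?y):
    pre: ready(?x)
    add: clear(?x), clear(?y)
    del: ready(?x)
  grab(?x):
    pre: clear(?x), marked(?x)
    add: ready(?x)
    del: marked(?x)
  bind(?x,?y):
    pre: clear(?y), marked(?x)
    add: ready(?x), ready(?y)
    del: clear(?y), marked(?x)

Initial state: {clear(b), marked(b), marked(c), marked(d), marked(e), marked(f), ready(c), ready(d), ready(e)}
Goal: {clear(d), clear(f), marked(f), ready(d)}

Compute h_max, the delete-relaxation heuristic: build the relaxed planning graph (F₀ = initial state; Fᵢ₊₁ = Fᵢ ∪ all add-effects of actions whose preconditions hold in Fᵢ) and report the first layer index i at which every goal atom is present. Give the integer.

1

F0 = init (9 atoms)
F1 = F0 ∪ {clear(c), clear(d), clear(e), clear(f), ready(b), ready(f)}  (15 atoms)
goal ⊆ F1  ⇒  h_max = 1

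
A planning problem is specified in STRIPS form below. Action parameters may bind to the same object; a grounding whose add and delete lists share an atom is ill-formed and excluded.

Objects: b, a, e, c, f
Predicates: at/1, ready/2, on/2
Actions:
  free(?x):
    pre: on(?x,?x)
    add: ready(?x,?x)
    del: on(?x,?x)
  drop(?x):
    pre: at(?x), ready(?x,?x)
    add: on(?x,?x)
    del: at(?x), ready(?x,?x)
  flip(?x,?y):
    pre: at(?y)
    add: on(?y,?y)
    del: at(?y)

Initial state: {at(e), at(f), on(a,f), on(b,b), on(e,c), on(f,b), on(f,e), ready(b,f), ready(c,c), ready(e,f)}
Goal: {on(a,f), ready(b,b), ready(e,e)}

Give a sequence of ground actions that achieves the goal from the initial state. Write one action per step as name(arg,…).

free(b); flip(b,e); free(e)

1. free(b)  →  {at(e), at(f), on(a,f), on(e,c), on(f,b), on(f,e), ready(b,b), ready(b,f), ready(c,c), ready(e,f)}
2. flip(b,e)  →  {at(f), on(a,f), on(e,c), on(e,e), on(f,b), on(f,e), ready(b,b), ready(b,f), ready(c,c), ready(e,f)}
3. free(e)  →  {at(f), on(a,f), on(e,c), on(f,b), on(f,e), ready(b,b), ready(b,f), ready(c,c), ready(e,e), ready(e,f)}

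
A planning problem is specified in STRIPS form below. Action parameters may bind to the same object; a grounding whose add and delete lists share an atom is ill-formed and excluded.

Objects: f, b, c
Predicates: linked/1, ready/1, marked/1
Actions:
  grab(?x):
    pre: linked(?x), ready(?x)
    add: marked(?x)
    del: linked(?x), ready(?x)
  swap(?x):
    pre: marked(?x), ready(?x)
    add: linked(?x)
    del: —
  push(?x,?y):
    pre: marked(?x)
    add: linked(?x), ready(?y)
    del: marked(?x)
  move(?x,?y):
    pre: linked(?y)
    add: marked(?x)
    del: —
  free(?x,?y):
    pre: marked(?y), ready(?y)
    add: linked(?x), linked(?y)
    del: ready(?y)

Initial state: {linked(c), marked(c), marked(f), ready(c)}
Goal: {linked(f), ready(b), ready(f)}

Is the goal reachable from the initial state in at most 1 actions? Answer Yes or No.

1. push(f,f)  →  {linked(c), linked(f), marked(c), ready(c), ready(f)}
2. push(c,b)  →  {linked(c), linked(f), ready(b), ready(c), ready(f)}
optimal plan length = 2; 2 > 1

No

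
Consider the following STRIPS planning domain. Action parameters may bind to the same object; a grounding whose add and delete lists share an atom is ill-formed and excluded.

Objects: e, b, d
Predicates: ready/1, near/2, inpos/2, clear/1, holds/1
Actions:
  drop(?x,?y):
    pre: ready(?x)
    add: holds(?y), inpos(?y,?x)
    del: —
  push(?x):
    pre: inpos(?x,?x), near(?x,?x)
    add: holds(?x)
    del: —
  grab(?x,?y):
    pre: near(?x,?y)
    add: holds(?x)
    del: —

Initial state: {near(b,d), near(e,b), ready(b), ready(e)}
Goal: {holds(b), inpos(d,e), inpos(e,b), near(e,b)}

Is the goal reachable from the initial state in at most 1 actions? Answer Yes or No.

No

1. drop(e,b)  →  {holds(b), inpos(b,e), near(b,d), near(e,b), ready(b), ready(e)}
2. drop(e,d)  →  {holds(b), holds(d), inpos(b,e), inpos(d,e), near(b,d), near(e,b), ready(b), ready(e)}
3. drop(b,e)  →  {holds(b), holds(d), holds(e), inpos(b,e), inpos(d,e), inpos(e,b), near(b,d), near(e,b), ready(b), ready(e)}
optimal plan length = 3; 3 > 1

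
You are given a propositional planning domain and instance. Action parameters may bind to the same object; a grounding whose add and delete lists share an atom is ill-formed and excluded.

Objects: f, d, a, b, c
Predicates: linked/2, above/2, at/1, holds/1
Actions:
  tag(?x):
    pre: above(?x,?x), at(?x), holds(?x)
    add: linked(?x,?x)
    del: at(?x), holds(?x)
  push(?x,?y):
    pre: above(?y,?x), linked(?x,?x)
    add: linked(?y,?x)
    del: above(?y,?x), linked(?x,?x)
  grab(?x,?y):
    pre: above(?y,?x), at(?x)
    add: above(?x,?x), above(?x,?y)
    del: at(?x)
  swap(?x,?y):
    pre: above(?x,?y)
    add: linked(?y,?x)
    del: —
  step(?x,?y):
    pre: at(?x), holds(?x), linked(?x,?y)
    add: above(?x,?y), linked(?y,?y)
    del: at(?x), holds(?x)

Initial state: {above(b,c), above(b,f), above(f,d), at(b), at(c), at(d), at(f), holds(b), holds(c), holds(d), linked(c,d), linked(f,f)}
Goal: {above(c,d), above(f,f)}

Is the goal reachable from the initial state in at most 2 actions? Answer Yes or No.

Yes

1. grab(f,b)  →  {above(b,c), above(b,f), above(f,b), above(f,d), above(f,f), at(b), at(c), at(d), holds(b), holds(c), holds(d), linked(c,d), linked(f,f)}
2. step(c,d)  →  {above(b,c), above(b,f), above(c,d), above(f,b), above(f,d), above(f,f), at(b), at(d), holds(b), holds(d), linked(c,d), linked(d,d), linked(f,f)}
optimal plan length = 2; 2 ≤ 2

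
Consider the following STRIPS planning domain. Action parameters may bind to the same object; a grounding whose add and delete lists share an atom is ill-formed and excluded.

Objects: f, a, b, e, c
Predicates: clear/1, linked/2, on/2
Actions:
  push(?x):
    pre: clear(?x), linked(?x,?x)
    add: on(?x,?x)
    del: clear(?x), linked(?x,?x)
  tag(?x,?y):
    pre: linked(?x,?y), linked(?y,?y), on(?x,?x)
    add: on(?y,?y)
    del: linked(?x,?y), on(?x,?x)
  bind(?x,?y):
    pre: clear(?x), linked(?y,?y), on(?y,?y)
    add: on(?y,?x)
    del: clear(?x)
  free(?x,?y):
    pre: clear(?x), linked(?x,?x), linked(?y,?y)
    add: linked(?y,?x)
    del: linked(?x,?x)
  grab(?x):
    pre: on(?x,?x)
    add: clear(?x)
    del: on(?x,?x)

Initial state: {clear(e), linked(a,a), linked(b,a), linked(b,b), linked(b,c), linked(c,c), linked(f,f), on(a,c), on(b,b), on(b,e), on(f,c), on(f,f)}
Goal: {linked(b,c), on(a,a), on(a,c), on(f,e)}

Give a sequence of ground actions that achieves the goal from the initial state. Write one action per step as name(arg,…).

tag(b,a); bind(e,f)

1. tag(b,a)  →  {clear(e), linked(a,a), linked(b,b), linked(b,c), linked(c,c), linked(f,f), on(a,a), on(a,c), on(b,e), on(f,c), on(f,f)}
2. bind(e,f)  →  {linked(a,a), linked(b,b), linked(b,c), linked(c,c), linked(f,f), on(a,a), on(a,c), on(b,e), on(f,c), on(f,e), on(f,f)}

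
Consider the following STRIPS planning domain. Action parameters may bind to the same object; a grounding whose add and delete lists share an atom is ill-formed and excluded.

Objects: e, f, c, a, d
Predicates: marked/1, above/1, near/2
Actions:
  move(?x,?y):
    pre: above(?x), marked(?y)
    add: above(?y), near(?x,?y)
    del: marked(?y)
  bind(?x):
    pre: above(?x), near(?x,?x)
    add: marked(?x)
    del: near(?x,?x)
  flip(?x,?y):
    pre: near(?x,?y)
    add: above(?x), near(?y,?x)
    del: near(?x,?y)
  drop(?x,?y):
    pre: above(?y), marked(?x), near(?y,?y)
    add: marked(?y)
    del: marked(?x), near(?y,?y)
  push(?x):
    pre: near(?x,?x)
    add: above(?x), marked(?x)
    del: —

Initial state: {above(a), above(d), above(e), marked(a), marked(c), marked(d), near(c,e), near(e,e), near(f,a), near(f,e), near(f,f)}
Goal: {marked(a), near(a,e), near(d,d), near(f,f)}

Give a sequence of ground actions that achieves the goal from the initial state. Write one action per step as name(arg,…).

move(d,d); bind(e); move(a,e)

1. move(d,d)  →  {above(a), above(d), above(e), marked(a), marked(c), near(c,e), near(d,d), near(e,e), near(f,a), near(f,e), near(f,f)}
2. bind(e)  →  {above(a), above(d), above(e), marked(a), marked(c), marked(e), near(c,e), near(d,d), near(f,a), near(f,e), near(f,f)}
3. move(a,e)  →  {above(a), above(d), above(e), marked(a), marked(c), near(a,e), near(c,e), near(d,d), near(f,a), near(f,e), near(f,f)}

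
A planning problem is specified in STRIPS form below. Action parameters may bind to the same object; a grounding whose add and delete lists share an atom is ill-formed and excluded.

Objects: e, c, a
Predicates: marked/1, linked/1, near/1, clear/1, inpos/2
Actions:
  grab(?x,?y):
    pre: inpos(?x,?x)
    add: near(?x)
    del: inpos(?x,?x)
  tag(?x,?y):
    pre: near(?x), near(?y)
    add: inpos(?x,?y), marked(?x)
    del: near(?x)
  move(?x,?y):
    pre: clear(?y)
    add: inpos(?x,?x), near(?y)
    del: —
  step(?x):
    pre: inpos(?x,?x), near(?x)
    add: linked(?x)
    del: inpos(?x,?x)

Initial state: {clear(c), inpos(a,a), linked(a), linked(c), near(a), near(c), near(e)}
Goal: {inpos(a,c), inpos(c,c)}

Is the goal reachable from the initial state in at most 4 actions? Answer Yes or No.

1. tag(a,c)  →  {clear(c), inpos(a,a), inpos(a,c), linked(a), linked(c), marked(a), near(c), near(e)}
2. tag(c,c)  →  {clear(c), inpos(a,a), inpos(a,c), inpos(c,c), linked(a), linked(c), marked(a), marked(c), near(e)}
optimal plan length = 2; 2 ≤ 4

Yes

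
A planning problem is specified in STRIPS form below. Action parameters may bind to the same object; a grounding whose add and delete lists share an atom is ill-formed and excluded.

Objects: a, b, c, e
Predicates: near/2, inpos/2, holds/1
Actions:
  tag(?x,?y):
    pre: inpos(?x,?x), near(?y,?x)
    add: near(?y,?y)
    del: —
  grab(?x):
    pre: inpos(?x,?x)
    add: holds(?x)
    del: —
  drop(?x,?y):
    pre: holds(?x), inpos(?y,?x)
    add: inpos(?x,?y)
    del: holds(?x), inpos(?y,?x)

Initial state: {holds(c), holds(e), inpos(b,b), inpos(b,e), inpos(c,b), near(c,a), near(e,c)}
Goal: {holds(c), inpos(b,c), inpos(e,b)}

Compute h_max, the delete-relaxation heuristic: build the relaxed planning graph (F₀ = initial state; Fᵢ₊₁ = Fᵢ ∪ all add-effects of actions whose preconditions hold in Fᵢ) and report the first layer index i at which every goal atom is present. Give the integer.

2

F0 = init (7 atoms)
F1 = F0 ∪ {holds(b), inpos(e,b)}  (9 atoms)
F2 = F1 ∪ {inpos(b,c)}  (10 atoms)
goal ⊆ F2  ⇒  h_max = 2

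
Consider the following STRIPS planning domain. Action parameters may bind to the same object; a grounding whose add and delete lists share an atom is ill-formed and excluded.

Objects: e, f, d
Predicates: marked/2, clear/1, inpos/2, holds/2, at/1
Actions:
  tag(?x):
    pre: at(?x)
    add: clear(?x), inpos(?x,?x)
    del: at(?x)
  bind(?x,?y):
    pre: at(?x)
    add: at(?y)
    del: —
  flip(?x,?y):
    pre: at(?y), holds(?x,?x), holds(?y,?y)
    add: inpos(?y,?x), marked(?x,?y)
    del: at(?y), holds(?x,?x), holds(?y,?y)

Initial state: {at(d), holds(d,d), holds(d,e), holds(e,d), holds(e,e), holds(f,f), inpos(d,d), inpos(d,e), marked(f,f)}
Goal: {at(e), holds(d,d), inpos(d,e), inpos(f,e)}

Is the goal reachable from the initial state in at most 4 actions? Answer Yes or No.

1. bind(d,e)  →  {at(d), at(e), holds(d,d), holds(d,e), holds(e,d), holds(e,e), holds(f,f), inpos(d,d), inpos(d,e), marked(f,f)}
2. bind(e,f)  →  {at(d), at(e), at(f), holds(d,d), holds(d,e), holds(e,d), holds(e,e), holds(f,f), inpos(d,d), inpos(d,e), marked(f,f)}
3. flip(e,f)  →  {at(d), at(e), holds(d,d), holds(d,e), holds(e,d), inpos(d,d), inpos(d,e), inpos(f,e), marked(e,f), marked(f,f)}
optimal plan length = 3; 3 ≤ 4

Yes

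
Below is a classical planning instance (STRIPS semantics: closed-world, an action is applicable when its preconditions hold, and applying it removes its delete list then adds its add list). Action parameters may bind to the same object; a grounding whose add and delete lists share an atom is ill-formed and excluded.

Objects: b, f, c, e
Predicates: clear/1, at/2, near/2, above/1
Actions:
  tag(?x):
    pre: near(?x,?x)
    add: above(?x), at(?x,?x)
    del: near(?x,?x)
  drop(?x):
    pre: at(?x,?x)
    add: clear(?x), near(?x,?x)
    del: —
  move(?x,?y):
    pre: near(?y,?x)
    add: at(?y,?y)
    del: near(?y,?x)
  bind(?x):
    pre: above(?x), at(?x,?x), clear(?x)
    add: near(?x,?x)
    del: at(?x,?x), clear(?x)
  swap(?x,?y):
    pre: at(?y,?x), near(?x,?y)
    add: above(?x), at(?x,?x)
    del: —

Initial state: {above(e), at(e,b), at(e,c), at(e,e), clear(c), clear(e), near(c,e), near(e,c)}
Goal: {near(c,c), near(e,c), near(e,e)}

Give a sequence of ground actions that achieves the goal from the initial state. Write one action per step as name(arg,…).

drop(e); move(e,c); drop(c)

1. drop(e)  →  {above(e), at(e,b), at(e,c), at(e,e), clear(c), clear(e), near(c,e), near(e,c), near(e,e)}
2. move(e,c)  →  {above(e), at(c,c), at(e,b), at(e,c), at(e,e), clear(c), clear(e), near(e,c), near(e,e)}
3. drop(c)  →  {above(e), at(c,c), at(e,b), at(e,c), at(e,e), clear(c), clear(e), near(c,c), near(e,c), near(e,e)}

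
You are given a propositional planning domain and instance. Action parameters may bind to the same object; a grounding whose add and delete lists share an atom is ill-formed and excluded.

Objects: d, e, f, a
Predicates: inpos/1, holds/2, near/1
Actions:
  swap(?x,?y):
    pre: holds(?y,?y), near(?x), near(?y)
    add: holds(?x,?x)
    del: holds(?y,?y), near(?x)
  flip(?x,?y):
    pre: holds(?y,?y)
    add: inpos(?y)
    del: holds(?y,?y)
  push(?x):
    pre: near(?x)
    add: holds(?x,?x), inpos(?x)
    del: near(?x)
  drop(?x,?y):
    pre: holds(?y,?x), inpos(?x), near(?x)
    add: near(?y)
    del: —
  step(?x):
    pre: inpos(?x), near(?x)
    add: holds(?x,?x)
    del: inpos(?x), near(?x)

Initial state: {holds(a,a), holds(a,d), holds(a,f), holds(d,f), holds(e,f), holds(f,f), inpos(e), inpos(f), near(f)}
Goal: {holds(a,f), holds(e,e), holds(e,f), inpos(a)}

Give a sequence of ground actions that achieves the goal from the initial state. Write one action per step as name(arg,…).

1. flip(d,a)  →  {holds(a,d), holds(a,f), holds(d,f), holds(e,f), holds(f,f), inpos(a), inpos(e), inpos(f), near(f)}
2. drop(f,e)  →  {holds(a,d), holds(a,f), holds(d,f), holds(e,f), holds(f,f), inpos(a), inpos(e), inpos(f), near(e), near(f)}
3. swap(e,f)  →  {holds(a,d), holds(a,f), holds(d,f), holds(e,e), holds(e,f), inpos(a), inpos(e), inpos(f), near(f)}

flip(d,a); drop(f,e); swap(e,f)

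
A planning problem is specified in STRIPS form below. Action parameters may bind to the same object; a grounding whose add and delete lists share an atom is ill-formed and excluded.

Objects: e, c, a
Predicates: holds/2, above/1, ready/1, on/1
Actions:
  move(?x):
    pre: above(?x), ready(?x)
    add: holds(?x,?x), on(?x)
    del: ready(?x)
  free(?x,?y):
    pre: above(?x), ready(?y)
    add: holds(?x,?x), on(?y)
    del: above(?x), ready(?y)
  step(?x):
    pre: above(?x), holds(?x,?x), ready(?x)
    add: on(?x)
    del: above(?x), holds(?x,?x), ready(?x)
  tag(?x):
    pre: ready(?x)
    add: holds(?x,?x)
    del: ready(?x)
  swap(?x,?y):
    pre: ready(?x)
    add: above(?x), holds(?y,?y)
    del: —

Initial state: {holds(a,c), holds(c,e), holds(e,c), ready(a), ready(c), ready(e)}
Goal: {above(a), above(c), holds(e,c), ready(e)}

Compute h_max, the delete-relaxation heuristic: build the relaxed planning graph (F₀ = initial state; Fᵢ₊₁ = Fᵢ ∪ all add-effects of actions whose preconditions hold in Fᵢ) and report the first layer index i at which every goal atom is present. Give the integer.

F0 = init (6 atoms)
F1 = F0 ∪ {above(a), above(c), above(e), holds(a,a), holds(c,c), holds(e,e)}  (12 atoms)
goal ⊆ F1  ⇒  h_max = 1

1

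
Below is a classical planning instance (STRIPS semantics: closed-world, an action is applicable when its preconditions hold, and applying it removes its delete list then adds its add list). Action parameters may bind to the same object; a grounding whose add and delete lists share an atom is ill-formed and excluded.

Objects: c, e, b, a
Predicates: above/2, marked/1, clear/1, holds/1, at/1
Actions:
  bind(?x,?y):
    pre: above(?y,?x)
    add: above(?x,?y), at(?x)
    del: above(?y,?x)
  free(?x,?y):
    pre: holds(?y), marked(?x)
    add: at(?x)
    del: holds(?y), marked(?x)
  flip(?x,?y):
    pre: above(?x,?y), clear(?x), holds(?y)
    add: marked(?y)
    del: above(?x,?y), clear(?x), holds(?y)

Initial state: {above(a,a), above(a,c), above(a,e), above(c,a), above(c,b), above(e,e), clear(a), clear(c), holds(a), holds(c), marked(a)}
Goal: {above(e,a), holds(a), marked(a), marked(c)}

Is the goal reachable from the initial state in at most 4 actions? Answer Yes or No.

Yes

1. bind(e,a)  →  {above(a,a), above(a,c), above(c,a), above(c,b), above(e,a), above(e,e), at(e), clear(a), clear(c), holds(a), holds(c), marked(a)}
2. flip(a,c)  →  {above(a,a), above(c,a), above(c,b), above(e,a), above(e,e), at(e), clear(c), holds(a), marked(a), marked(c)}
optimal plan length = 2; 2 ≤ 4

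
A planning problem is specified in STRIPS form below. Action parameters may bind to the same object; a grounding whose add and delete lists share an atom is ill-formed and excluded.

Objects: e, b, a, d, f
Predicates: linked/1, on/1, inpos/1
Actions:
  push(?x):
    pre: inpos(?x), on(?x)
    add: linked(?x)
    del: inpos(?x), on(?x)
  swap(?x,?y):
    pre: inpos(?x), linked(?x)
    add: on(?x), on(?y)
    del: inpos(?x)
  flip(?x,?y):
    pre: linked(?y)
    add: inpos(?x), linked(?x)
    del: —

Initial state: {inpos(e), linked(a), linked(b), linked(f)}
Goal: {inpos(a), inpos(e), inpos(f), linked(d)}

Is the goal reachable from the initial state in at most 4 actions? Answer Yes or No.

Yes

1. flip(a,b)  →  {inpos(a), inpos(e), linked(a), linked(b), linked(f)}
2. flip(d,b)  →  {inpos(a), inpos(d), inpos(e), linked(a), linked(b), linked(d), linked(f)}
3. flip(f,b)  →  {inpos(a), inpos(d), inpos(e), inpos(f), linked(a), linked(b), linked(d), linked(f)}
optimal plan length = 3; 3 ≤ 4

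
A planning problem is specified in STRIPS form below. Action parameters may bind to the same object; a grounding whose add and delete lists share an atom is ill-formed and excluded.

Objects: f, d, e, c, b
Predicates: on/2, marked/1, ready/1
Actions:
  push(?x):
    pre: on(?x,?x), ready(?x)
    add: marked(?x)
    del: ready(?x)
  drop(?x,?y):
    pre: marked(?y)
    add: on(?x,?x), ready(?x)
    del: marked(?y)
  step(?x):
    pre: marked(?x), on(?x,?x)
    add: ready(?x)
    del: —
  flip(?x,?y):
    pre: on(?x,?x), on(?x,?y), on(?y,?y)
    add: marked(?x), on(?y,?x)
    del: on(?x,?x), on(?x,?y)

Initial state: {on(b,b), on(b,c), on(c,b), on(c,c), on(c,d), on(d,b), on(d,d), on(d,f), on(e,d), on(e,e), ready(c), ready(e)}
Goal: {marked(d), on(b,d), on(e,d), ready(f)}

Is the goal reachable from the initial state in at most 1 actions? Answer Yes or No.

No

1. push(e)  →  {marked(e), on(b,b), on(b,c), on(c,b), on(c,c), on(c,d), on(d,b), on(d,d), on(d,f), on(e,d), on(e,e), ready(c)}
2. drop(f,e)  →  {on(b,b), on(b,c), on(c,b), on(c,c), on(c,d), on(d,b), on(d,d), on(d,f), on(e,d), on(e,e), on(f,f), ready(c), ready(f)}
3. flip(d,b)  →  {marked(d), on(b,b), on(b,c), on(b,d), on(c,b), on(c,c), on(c,d), on(d,f), on(e,d), on(e,e), on(f,f), ready(c), ready(f)}
optimal plan length = 3; 3 > 1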